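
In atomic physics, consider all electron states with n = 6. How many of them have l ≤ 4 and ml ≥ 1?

20

Go through l = 0, …, 5 (the values permitted for n = 6).
Per l-value: l=1 → 1; l=2 → 2; l=3 → 3; l=4 → 4.
Orbitals: 1 + 2 + 3 + 4 = 10. Each orbital carries two spin states, so 10 × 2 = 20 states.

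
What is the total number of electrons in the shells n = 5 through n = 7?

Shell n has n² orbitals: 5²=25 + 6²=36 + 7²=49 = 110 orbitals.
Two spin states per orbital: 2 × 110 = 220 electrons.

220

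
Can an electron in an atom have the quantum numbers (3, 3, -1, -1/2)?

The orbital quantum number must satisfy 0 ≤ l ≤ n−1. With n = 3 the allowed l values are 0, 1, 2, so l = 3 is out of range.

Invalid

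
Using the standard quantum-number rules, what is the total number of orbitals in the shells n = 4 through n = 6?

Shell n has n² orbitals: 4²=16 + 5²=25 + 6²=36 = 77 orbitals.

77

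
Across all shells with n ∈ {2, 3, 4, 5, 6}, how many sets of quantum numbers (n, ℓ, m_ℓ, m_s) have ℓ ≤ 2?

Work shell by shell — for each n, count the (ℓ, m_ℓ) pairs that satisfy ℓ ≤ 2:
n=2 → 4; n=3 → 9; n=4 → 9; n=5 → 9; n=6 → 9.
Orbitals: 4 + 9 + 9 + 9 + 9 = 40. Including both spin states (m_s = ±1/2) gives 2 × 40 = 80 states.

80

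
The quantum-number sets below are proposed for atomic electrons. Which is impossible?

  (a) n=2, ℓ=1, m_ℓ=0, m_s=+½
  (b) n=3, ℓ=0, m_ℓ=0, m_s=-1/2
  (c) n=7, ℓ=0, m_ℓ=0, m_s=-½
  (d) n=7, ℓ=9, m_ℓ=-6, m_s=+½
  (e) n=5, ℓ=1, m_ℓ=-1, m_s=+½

(d) has ℓ = 9 ≥ n = 7, violating 0 ≤ ℓ ≤ n−1.
The remaining sets (a), (b), (c), (e) satisfy all four rules.

(d)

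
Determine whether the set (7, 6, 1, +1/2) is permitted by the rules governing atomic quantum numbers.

Yes

n = 7 is a positive integer. l = 6 satisfies 0 ≤ l ≤ n−1 = 6. ml = 1 lies in the range −l … +l (here −6 … 6). ms = +1/2 is one of ±1/2.
All four constraints are satisfied.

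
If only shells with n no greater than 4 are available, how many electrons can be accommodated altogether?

Total orbitals = 1² + 2² + 3² + 4² = 30. Doubling for spin gives 60 electrons.

60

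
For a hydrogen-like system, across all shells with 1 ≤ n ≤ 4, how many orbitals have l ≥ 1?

Treat each shell separately and count matching orbitals:
n=2 → 3; n=3 → 8; n=4 → 15.
Total orbitals: 3 + 8 + 15 = 26.

26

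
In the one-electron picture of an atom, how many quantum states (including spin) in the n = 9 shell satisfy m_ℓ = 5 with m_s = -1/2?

The n = 9 shell has ℓ = 0 through 8; check each.
Per ℓ-value: ℓ=5 → 1; ℓ=6 → 1; ℓ=7 → 1; ℓ=8 → 1.
Orbitals: 1 + 1 + 1 + 1 = 4. With m_s fixed to a single value there is one state per orbital, giving 4 states.

4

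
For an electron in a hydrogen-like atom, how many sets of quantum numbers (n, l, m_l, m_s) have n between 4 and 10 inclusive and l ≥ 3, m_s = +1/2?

Count contributing orbitals for each principal shell:
n=4 → 7; n=5 → 16; n=6 → 27; n=7 → 40; n=8 → 55; n=9 → 72; n=10 → 91.
Orbitals: 7 + 16 + 27 + 40 + 55 + 72 + 91 = 308. With m_s fixed to +1/2 there is one state per orbital, so 308 states.

308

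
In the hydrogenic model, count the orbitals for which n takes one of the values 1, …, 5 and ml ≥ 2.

Treat each shell separately and count matching orbitals:
n=3 → 1; n=4 → 3; n=5 → 6.
Total orbitals: 1 + 3 + 6 = 10.

10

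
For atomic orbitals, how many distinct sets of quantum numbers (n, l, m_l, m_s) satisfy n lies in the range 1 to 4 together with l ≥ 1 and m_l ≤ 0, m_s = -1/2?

16

Per-shell orbital counts meeting the constraint:
n=2 → 2; n=3 → 5; n=4 → 9.
Orbitals: 2 + 5 + 9 = 16. With m_s fixed to -1/2 there is one state per orbital, so 16 states.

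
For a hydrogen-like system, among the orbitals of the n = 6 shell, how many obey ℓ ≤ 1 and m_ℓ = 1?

Contributions: ℓ=1 → 1.
Total orbitals: 1.

1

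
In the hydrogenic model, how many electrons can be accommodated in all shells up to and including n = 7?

280

Total orbitals = 1² + 2² + 3² + 4² + 5² + 6² + 7² = 140. Doubling for spin gives 280 electrons.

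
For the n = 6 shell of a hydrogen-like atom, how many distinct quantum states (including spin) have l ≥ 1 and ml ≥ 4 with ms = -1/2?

The n = 6 shell has l = 0 through 5; check each.
Per l-value: l=4 → 1; l=5 → 2.
Orbitals: 1 + 2 = 3. With ms fixed to a single value there is one state per orbital, giving 3 states.

3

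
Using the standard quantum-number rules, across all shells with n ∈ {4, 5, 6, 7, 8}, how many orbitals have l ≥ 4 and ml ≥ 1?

For each n in the range, tally the orbitals obeying l ≥ 4 and ml ≥ 1:
n=5 → 4; n=6 → 9; n=7 → 15; n=8 → 22.
Total orbitals: 4 + 9 + 15 + 22 = 50.

50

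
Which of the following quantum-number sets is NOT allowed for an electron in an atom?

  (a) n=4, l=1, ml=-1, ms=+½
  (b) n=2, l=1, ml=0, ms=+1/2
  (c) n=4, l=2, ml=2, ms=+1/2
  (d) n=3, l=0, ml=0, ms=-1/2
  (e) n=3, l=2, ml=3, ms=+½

(e)

(e) has |ml| = 3 > l = 2, violating −l ≤ ml ≤ l.
The remaining sets (a), (b), (c), (d) satisfy all four rules.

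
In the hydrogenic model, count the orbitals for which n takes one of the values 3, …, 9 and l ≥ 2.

252

Go shell by shell, enumerating (l, m_l) with l ≥ 2:
n=3 → 5; n=4 → 12; n=5 → 21; n=6 → 32; n=7 → 45; n=8 → 60; n=9 → 77.
Total orbitals: 5 + 12 + 21 + 32 + 45 + 60 + 77 = 252.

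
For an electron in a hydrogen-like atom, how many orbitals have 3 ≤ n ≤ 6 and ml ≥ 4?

Treat each shell separately and count matching orbitals:
n=5 → 1; n=6 → 3.
Total orbitals: 1 + 3 = 4.

4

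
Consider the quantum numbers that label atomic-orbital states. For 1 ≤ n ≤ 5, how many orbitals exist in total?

55

Total orbitals = 1² + 2² + 3² + 4² + 5² = 55.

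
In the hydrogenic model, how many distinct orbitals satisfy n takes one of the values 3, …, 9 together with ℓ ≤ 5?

Work shell by shell — for each n, count the (ℓ, m_ℓ) pairs that satisfy ℓ ≤ 5:
n=3 → 9; n=4 → 16; n=5 → 25; n=6 → 36; n=7 → 36; n=8 → 36; n=9 → 36.
Total orbitals: 9 + 16 + 25 + 36 + 36 + 36 + 36 = 194.

194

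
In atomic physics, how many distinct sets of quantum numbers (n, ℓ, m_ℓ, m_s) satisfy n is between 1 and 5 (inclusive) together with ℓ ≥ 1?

100

Go shell by shell, enumerating (ℓ, m_ℓ) with ℓ ≥ 1:
n=2 → 3; n=3 → 8; n=4 → 15; n=5 → 24.
Orbitals: 3 + 8 + 15 + 24 = 50. Including both spin states (m_s = ±1/2) gives 2 × 50 = 100 states.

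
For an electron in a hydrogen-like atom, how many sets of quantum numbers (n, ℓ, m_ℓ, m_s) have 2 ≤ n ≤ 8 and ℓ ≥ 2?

Count contributing orbitals for each principal shell:
n=3 → 5; n=4 → 12; n=5 → 21; n=6 → 32; n=7 → 45; n=8 → 60.
Orbitals: 5 + 12 + 21 + 32 + 45 + 60 = 175. Including both spin states (m_s = ±1/2) gives 2 × 175 = 350 states.

350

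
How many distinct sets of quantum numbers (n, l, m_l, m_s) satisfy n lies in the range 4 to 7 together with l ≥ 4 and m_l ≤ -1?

Go shell by shell, enumerating (l, m_l) with l ≥ 4 and m_l ≤ -1:
n=5 → 4; n=6 → 9; n=7 → 15.
Orbitals: 4 + 9 + 15 = 28. Including both spin states (m_s = ±1/2) gives 2 × 28 = 56 states.

56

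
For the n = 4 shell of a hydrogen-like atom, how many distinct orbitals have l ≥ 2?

Orbitals with l ≥ 2, by l: l=2 → 5; l=3 → 7.
Total orbitals: 5 + 7 = 12.

12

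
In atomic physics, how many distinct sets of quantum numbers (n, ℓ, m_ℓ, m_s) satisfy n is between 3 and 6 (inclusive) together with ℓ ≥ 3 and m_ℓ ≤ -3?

20

Treat each shell separately and count matching orbitals:
n=4 → 1; n=5 → 3; n=6 → 6.
Orbitals: 1 + 3 + 6 = 10. Including both spin states (m_s = ±1/2) gives 2 × 10 = 20 states.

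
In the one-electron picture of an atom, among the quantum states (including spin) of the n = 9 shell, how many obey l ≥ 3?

144

With n = 9 the allowed l are 0, 1, …, 8.
Orbitals with l ≥ 3, by l: l=3 → 7; l=4 → 9; l=5 → 11; l=6 → 13; l=7 → 15; l=8 → 17.
Orbitals: 7 + 9 + 11 + 13 + 15 + 17 = 72. Each orbital carries two spin states, so 72 × 2 = 144 states.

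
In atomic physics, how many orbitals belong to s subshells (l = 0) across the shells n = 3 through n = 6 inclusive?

4

An s subshell (l = 0) exists for every n ≥ 1, so shells n = 3, 4, 5, 6 each contribute one — 4 subshells.
Since each s subshell has 2·0+1 = 1 orbital, the total is 4 × 1 = 4.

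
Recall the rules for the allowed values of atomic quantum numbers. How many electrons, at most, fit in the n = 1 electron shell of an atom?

2

A shell holds 2n² electrons: 2 × 1² = 2 × 1 = 2.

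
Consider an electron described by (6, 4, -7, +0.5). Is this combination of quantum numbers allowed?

No

The magnetic quantum number must satisfy −l ≤ ml ≤ l. With l = 4, ml can only be -4, -3, -2, -1, 0, 1, 2, 3, 4, so ml = -7 is forbidden.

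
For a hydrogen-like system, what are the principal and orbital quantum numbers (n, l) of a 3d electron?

n = 3, l = 2

The leading integer gives n = 3; the letter 'd' means l = 2.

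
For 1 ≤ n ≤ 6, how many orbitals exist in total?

Total orbitals = 1² + 2² + 3² + 4² + 5² + 6² = 91.

91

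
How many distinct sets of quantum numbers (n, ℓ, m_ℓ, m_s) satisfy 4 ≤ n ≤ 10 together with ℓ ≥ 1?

728

For each n in the range, tally the orbitals obeying ℓ ≥ 1:
n=4 → 15; n=5 → 24; n=6 → 35; n=7 → 48; n=8 → 63; n=9 → 80; n=10 → 99.
Orbitals: 15 + 24 + 35 + 48 + 63 + 80 + 99 = 364. Including both spin states (m_s = ±1/2) gives 2 × 364 = 728 states.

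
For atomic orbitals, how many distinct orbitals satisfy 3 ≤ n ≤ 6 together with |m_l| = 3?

Work shell by shell — for each n, count the (l, m_l) pairs that satisfy |m_l| = 3:
n=4 → 2; n=5 → 4; n=6 → 6.
Total orbitals: 2 + 4 + 6 = 12.

12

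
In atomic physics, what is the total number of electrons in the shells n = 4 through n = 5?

82

Shell n has n² orbitals: 4²=16 + 5²=25 = 41 orbitals.
Two spin states per orbital: 2 × 41 = 82 electrons.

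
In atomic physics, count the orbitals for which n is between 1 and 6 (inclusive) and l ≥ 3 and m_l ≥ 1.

Work shell by shell — for each n, count the (l, m_l) pairs that satisfy l ≥ 3 and m_l ≥ 1:
n=4 → 3; n=5 → 7; n=6 → 12.
Total orbitals: 3 + 7 + 12 = 22.

22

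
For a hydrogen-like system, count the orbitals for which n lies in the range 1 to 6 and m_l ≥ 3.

10

For each n in the range, tally the orbitals obeying m_l ≥ 3:
n=4 → 1; n=5 → 3; n=6 → 6.
Total orbitals: 1 + 3 + 6 = 10.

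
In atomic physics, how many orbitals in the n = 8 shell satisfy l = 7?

15

With n = 8 the allowed l are 0, 1, …, 7.
Contributions: l=7 → 15.
Total orbitals: 15.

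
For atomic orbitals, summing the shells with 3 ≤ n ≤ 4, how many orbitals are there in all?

Shell n has n² orbitals: 3²=9 + 4²=16 = 25 orbitals.

25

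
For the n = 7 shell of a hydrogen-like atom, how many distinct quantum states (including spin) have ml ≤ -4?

12

The n = 7 shell has l = 0 through 6; check each.
The (l, ml) pairs meeting ml ≤ -4 give: l=4 → 1; l=5 → 2; l=6 → 3.
Orbitals: 1 + 2 + 3 = 6. Each orbital carries two spin states, so 6 × 2 = 12 states.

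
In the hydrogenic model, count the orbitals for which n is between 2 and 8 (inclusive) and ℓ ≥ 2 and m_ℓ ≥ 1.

Treat each shell separately and count matching orbitals:
n=3 → 2; n=4 → 5; n=5 → 9; n=6 → 14; n=7 → 20; n=8 → 27.
Total orbitals: 2 + 5 + 9 + 14 + 20 + 27 = 77.

77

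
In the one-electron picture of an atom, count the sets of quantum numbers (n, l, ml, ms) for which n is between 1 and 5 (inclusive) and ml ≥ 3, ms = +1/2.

Work shell by shell — for each n, count the (l, ml) pairs that satisfy ml ≥ 3:
n=4 → 1; n=5 → 3.
Orbitals: 1 + 3 = 4. With ms fixed to +1/2 there is one state per orbital, so 4 states.

4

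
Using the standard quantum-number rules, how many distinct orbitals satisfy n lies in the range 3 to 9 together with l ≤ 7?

263

Go shell by shell, enumerating (l, ml) with l ≤ 7:
n=3 → 9; n=4 → 16; n=5 → 25; n=6 → 36; n=7 → 49; n=8 → 64; n=9 → 64.
Total orbitals: 9 + 16 + 25 + 36 + 49 + 64 + 64 = 263.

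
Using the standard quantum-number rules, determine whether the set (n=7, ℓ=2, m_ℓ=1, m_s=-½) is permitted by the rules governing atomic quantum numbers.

n = 7 is a positive integer. ℓ = 2 satisfies 0 ≤ ℓ ≤ n−1 = 6. m_ℓ = 1 lies in the range −ℓ … +ℓ (here −2 … 2). m_s = -1/2 is one of ±1/2.
All four constraints are satisfied.

Valid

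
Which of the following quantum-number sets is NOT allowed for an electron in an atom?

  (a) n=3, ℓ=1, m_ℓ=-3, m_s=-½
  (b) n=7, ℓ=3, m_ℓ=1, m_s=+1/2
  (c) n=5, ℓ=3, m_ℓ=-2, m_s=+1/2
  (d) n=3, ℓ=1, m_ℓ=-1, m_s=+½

(a)

(a) has |m_ℓ| = 3 > ℓ = 1, violating −ℓ ≤ m_ℓ ≤ ℓ.
The remaining sets (b), (c), (d) satisfy all four rules.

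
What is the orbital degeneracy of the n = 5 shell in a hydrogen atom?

The n = 5 shell contains n² = 5² = 25 orbitals.

25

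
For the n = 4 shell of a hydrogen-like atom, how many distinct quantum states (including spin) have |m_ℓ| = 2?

8

Per ℓ-value: ℓ=2 → 2; ℓ=3 → 2.
Orbitals: 2 + 2 = 4. Each orbital carries two spin states, so 4 × 2 = 8 states.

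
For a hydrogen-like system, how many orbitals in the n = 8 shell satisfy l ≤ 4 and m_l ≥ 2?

6

The n = 8 shell has l = 0 through 7; check each.
The (l, m_l) pairs meeting l ≤ 4 and m_l ≥ 2 give: l=2 → 1; l=3 → 2; l=4 → 3.
Total orbitals: 1 + 2 + 3 = 6.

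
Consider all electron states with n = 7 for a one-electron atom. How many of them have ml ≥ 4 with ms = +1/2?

6

For n = 7, l ranges over 0 … 6.
The (l, ml) pairs meeting ml ≥ 4 give: l=4 → 1; l=5 → 2; l=6 → 3.
Orbitals: 1 + 2 + 3 = 6. With ms fixed to a single value there is one state per orbital, giving 6 states.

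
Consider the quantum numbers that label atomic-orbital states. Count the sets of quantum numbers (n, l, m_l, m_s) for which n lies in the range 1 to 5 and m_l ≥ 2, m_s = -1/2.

For each n in the range, tally the orbitals obeying m_l ≥ 2:
n=3 → 1; n=4 → 3; n=5 → 6.
Orbitals: 1 + 3 + 6 = 10. With m_s fixed to -1/2 there is one state per orbital, so 10 states.

10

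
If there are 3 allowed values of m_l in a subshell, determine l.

l = 1

m_l ranges over 2l+1 integers, so 2l+1 = 3 ⇒ l = 1.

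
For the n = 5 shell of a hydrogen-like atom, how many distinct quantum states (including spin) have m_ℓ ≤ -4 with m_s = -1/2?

The (ℓ, m_ℓ) pairs meeting m_ℓ ≤ -4 give: ℓ=4 → 1.
Orbitals: 1. With m_s fixed to a single value there is one state per orbital, giving 1 state.

1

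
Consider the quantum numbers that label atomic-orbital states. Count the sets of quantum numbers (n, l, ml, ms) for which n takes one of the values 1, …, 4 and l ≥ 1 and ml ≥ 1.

Treat each shell separately and count matching orbitals:
n=2 → 1; n=3 → 3; n=4 → 6.
Orbitals: 1 + 3 + 6 = 10. Including both spin states (ms = ±1/2) gives 2 × 10 = 20 states.

20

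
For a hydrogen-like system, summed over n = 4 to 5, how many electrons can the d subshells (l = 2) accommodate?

A d subshell (l = 2) exists for every n ≥ 3, so shells n = 4, 5 each contribute one — 2 subshells.
Since each d subshell holds 2(2·2+1) = 10 electrons, the total is 2 × 10 = 20.

20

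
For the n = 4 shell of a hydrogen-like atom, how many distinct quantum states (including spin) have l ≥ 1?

The (l, m_l) pairs meeting l ≥ 1 give: l=1 → 3; l=2 → 5; l=3 → 7.
Orbitals: 3 + 5 + 7 = 15. Each orbital carries two spin states, so 15 × 2 = 30 states.

30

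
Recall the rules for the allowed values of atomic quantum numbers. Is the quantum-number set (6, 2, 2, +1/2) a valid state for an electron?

Allowed

n = 6 is a positive integer. l = 2 satisfies 0 ≤ l ≤ n−1 = 5. ml = 2 lies in the range −l … +l (here −2 … 2). ms = +1/2 is one of ±1/2.
All four constraints are satisfied.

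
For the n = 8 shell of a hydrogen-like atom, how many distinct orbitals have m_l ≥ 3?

15

Go through l = 0, …, 7 (the values permitted for n = 8).
Orbitals with m_l ≥ 3, by l: l=3 → 1; l=4 → 2; l=5 → 3; l=6 → 4; l=7 → 5.
Total orbitals: 1 + 2 + 3 + 4 + 5 = 15.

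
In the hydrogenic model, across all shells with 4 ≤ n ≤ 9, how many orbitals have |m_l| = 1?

Treat each shell separately and count matching orbitals:
n=4 → 6; n=5 → 8; n=6 → 10; n=7 → 12; n=8 → 14; n=9 → 16.
Total orbitals: 6 + 8 + 10 + 12 + 14 + 16 = 66.

66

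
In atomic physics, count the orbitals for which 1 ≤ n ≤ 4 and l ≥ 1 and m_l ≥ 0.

16

Count contributing orbitals for each principal shell:
n=2 → 2; n=3 → 5; n=4 → 9.
Total orbitals: 2 + 5 + 9 = 16.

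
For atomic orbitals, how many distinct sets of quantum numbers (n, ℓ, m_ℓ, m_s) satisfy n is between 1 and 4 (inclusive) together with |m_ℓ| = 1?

24

Per-shell orbital counts meeting the constraint:
n=2 → 2; n=3 → 4; n=4 → 6.
Orbitals: 2 + 4 + 6 = 12. Including both spin states (m_s = ±1/2) gives 2 × 12 = 24 states.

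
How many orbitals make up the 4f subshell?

7

A subshell has 2l+1 orbitals; with l = 3, that's 7.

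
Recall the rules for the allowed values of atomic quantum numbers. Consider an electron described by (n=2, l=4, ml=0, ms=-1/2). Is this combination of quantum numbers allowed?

Not allowed

The orbital quantum number must satisfy 0 ≤ l ≤ n−1. With n = 2 the allowed l values are 0, 1, so l = 4 is out of range.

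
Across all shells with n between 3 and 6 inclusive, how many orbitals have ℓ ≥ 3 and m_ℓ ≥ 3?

10

Per-shell orbital counts meeting the constraint:
n=4 → 1; n=5 → 3; n=6 → 6.
Total orbitals: 1 + 3 + 6 = 10.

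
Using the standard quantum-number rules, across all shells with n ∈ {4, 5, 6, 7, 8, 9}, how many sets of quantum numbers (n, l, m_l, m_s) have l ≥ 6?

172

Per-shell orbital counts meeting the constraint:
n=7 → 13; n=8 → 28; n=9 → 45.
Orbitals: 13 + 28 + 45 = 86. Including both spin states (m_s = ±1/2) gives 2 × 86 = 172 states.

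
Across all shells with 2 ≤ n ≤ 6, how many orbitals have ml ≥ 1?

35

Go shell by shell, enumerating (l, ml) with ml ≥ 1:
n=2 → 1; n=3 → 3; n=4 → 6; n=5 → 10; n=6 → 15.
Total orbitals: 1 + 3 + 6 + 10 + 15 = 35.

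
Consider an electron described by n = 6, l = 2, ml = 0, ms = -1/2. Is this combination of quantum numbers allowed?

n = 6 is a positive integer. l = 2 satisfies 0 ≤ l ≤ n−1 = 5. ml = 0 lies in the range −l … +l (here −2 … 2). ms = -1/2 is one of ±1/2.
All four constraints are satisfied.

Yes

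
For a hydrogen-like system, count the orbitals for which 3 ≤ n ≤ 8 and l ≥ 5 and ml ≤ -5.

10

Per-shell orbital counts meeting the constraint:
n=6 → 1; n=7 → 3; n=8 → 6.
Total orbitals: 1 + 3 + 6 = 10.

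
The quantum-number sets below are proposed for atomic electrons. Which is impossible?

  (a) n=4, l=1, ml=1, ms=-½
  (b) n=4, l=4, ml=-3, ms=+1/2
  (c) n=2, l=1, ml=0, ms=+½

(b) has l = 4 ≥ n = 4, violating 0 ≤ l ≤ n−1.
The remaining sets (a), (c) satisfy all four rules.

(b)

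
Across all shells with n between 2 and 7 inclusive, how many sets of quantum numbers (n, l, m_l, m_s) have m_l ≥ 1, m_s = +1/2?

Work shell by shell — for each n, count the (l, m_l) pairs that satisfy m_l ≥ 1:
n=2 → 1; n=3 → 3; n=4 → 6; n=5 → 10; n=6 → 15; n=7 → 21.
Orbitals: 1 + 3 + 6 + 10 + 15 + 21 = 56. With m_s fixed to +1/2 there is one state per orbital, so 56 states.

56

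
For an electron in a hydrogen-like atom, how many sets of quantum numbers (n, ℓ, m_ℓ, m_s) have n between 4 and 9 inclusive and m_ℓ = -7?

6

Go shell by shell, enumerating (ℓ, m_ℓ) with m_ℓ = -7:
n=8 → 1; n=9 → 2.
Orbitals: 1 + 2 = 3. Including both spin states (m_s = ±1/2) gives 2 × 3 = 6 states.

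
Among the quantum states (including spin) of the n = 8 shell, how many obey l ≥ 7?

30

The (l, ml) pairs meeting l ≥ 7 give: l=7 → 15.
Orbitals: 15. Each orbital carries two spin states, so 15 × 2 = 30 states.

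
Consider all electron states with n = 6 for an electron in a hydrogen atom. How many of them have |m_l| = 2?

16

Go through l = 0, …, 5 (the values permitted for n = 6).
The (l, m_l) pairs meeting |m_l| = 2 give: l=2 → 2; l=3 → 2; l=4 → 2; l=5 → 2.
Orbitals: 2 + 2 + 2 + 2 = 8. Each orbital carries two spin states, so 8 × 2 = 16 states.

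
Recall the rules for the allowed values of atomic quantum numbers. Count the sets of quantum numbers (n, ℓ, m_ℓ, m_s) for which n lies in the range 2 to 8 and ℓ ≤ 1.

56

For each n in the range, tally the orbitals obeying ℓ ≤ 1:
n=2 → 4; n=3 → 4; n=4 → 4; n=5 → 4; n=6 → 4; n=7 → 4; n=8 → 4.
Orbitals: 4 + 4 + 4 + 4 + 4 + 4 + 4 = 28. Including both spin states (m_s = ±1/2) gives 2 × 28 = 56 states.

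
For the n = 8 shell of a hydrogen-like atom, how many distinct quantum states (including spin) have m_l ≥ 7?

With n = 8 the allowed l are 0, 1, …, 7.
Per l-value: l=7 → 1.
Orbitals: 1. Each orbital carries two spin states, so 1 × 2 = 2 states.

2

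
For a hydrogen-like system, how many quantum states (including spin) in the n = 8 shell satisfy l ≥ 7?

30

With n = 8 the allowed l are 0, 1, …, 7.
The (l, m_l) pairs meeting l ≥ 7 give: l=7 → 15.
Orbitals: 15. Each orbital carries two spin states, so 15 × 2 = 30 states.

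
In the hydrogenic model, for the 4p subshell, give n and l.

n = 4, l = 1

The leading integer gives n = 4; the letter 'p' means l = 1.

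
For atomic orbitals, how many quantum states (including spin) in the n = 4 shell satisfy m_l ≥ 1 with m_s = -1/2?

6

Go through l = 0, …, 3 (the values permitted for n = 4).
Contributions: l=1 → 1; l=2 → 2; l=3 → 3.
Orbitals: 1 + 2 + 3 = 6. With m_s fixed to a single value there is one state per orbital, giving 6 states.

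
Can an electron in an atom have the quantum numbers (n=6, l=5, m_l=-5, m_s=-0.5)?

n = 6 is a positive integer. l = 5 satisfies 0 ≤ l ≤ n−1 = 5. m_l = -5 lies in the range −l … +l (here −5 … 5). m_s = -1/2 is one of ±1/2.
All four constraints are satisfied.

Valid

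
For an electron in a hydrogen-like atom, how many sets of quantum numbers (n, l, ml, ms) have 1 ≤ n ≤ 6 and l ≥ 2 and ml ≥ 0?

Go shell by shell, enumerating (l, ml) with l ≥ 2 and ml ≥ 0:
n=3 → 3; n=4 → 7; n=5 → 12; n=6 → 18.
Orbitals: 3 + 7 + 12 + 18 = 40. Including both spin states (ms = ±1/2) gives 2 × 40 = 80 states.

80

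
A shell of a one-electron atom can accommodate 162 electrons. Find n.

n = 9

2n² = 162 ⇒ n² = 81 ⇒ n = 9.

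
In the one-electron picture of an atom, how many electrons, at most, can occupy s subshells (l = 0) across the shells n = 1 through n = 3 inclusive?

6

An s subshell (l = 0) exists for every n ≥ 1, so shells n = 1, 2, 3 each contribute one — 3 subshells.
Since each s subshell holds 2(2·0+1) = 2 electrons, the total is 3 × 2 = 6.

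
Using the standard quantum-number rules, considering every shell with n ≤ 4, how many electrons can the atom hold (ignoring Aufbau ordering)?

Total orbitals = 1² + 2² + 3² + 4² = 30. Doubling for spin gives 60 electrons.

60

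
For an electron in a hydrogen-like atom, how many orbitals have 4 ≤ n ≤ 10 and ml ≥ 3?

Treat each shell separately and count matching orbitals:
n=4 → 1; n=5 → 3; n=6 → 6; n=7 → 10; n=8 → 15; n=9 → 21; n=10 → 28.
Total orbitals: 1 + 3 + 6 + 10 + 15 + 21 + 28 = 84.

84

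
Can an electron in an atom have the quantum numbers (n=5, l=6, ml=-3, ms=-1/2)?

The orbital quantum number must satisfy 0 ≤ l ≤ n−1. With n = 5 the allowed l values are 0, 1, 2, 3, 4, so l = 6 is out of range.

Not allowed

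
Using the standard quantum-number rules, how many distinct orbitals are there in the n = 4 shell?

The n = 4 shell contains n² = 4² = 16 orbitals.

16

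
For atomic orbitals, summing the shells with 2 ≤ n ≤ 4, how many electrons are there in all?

Shell n has n² orbitals: 2²=4 + 3²=9 + 4²=16 = 29 orbitals.
Two spin states per orbital: 2 × 29 = 58 electrons.

58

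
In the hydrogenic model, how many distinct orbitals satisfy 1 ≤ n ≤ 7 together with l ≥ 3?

90

Go shell by shell, enumerating (l, ml) with l ≥ 3:
n=4 → 7; n=5 → 16; n=6 → 27; n=7 → 40.
Total orbitals: 7 + 16 + 27 + 40 = 90.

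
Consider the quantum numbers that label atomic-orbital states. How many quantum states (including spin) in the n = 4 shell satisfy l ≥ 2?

24

The n = 4 shell has l = 0 through 3; check each.
The (l, m_l) pairs meeting l ≥ 2 give: l=2 → 5; l=3 → 7.
Orbitals: 5 + 7 = 12. Each orbital carries two spin states, so 12 × 2 = 24 states.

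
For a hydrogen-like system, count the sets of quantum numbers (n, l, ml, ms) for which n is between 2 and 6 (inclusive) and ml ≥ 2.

Per-shell orbital counts meeting the constraint:
n=3 → 1; n=4 → 3; n=5 → 6; n=6 → 10.
Orbitals: 1 + 3 + 6 + 10 = 20. Including both spin states (ms = ±1/2) gives 2 × 20 = 40 states.

40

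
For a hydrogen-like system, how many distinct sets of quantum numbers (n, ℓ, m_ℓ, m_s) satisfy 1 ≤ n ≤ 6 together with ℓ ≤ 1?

Treat each shell separately and count matching orbitals:
n=1 → 1; n=2 → 4; n=3 → 4; n=4 → 4; n=5 → 4; n=6 → 4.
Orbitals: 1 + 4 + 4 + 4 + 4 + 4 = 21. Including both spin states (m_s = ±1/2) gives 2 × 21 = 42 states.

42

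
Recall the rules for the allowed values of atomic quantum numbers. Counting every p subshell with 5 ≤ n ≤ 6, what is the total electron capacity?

A p subshell (ℓ = 1) exists for every n ≥ 2, so shells n = 5, 6 each contribute one — 2 subshells.
Since each p subshell holds 2(2·1+1) = 6 electrons, the total is 2 × 6 = 12.

12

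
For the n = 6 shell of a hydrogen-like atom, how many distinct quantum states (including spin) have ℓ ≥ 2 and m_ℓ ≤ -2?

With n = 6 the allowed ℓ are 0, 1, …, 5.
Orbitals with ℓ ≥ 2 and m_ℓ ≤ -2, by ℓ: ℓ=2 → 1; ℓ=3 → 2; ℓ=4 → 3; ℓ=5 → 4.
Orbitals: 1 + 2 + 3 + 4 = 10. Each orbital carries two spin states, so 10 × 2 = 20 states.

20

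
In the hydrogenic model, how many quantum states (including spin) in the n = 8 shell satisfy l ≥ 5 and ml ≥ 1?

Per l-value: l=5 → 5; l=6 → 6; l=7 → 7.
Orbitals: 5 + 6 + 7 = 18. Each orbital carries two spin states, so 18 × 2 = 36 states.

36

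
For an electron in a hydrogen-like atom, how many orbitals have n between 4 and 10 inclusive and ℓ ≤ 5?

221

Go shell by shell, enumerating (ℓ, m_ℓ) with ℓ ≤ 5:
n=4 → 16; n=5 → 25; n=6 → 36; n=7 → 36; n=8 → 36; n=9 → 36; n=10 → 36.
Total orbitals: 16 + 25 + 36 + 36 + 36 + 36 + 36 = 221.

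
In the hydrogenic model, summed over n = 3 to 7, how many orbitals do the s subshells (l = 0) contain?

5

An s subshell (l = 0) exists for every n ≥ 1, so shells n = 3, 4, 5, 6, 7 each contribute one — 5 subshells.
Since each s subshell has 2·0+1 = 1 orbital, the total is 5 × 1 = 5.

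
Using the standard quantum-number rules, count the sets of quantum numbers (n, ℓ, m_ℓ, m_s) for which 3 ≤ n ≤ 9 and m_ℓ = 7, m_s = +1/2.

3

For each n in the range, tally the orbitals obeying m_ℓ = 7:
n=8 → 1; n=9 → 2.
Orbitals: 1 + 2 = 3. With m_s fixed to +1/2 there is one state per orbital, so 3 states.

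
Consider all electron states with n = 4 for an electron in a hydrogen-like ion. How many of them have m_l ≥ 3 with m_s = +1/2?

1

Per l-value: l=3 → 1.
Orbitals: 1. With m_s fixed to a single value there is one state per orbital, giving 1 state.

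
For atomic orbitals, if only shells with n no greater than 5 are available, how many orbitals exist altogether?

Total orbitals = 1² + 2² + 3² + 4² + 5² = 55.

55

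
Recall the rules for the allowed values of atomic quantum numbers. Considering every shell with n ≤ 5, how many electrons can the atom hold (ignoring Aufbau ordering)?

Total orbitals = 1² + 2² + 3² + 4² + 5² = 55. Doubling for spin gives 110 electrons.

110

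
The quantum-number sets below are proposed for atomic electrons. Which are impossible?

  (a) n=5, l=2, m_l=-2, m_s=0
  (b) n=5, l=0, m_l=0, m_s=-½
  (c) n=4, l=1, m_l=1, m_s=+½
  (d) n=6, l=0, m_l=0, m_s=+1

(a) and (d)

(a) has m_s = 0, but an electron's spin must be ±1/2.
(d) has m_s = +1, but an electron's spin must be ±1/2.
The remaining sets (b), (c) satisfy all four rules.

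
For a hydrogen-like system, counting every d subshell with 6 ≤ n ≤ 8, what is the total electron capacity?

A d subshell (ℓ = 2) exists for every n ≥ 3, so shells n = 6, 7, 8 each contribute one — 3 subshells.
Since each d subshell holds 2(2·2+1) = 10 electrons, the total is 3 × 10 = 30.

30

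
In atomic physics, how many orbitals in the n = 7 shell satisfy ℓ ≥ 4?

33

Contributions: ℓ=4 → 9; ℓ=5 → 11; ℓ=6 → 13.
Total orbitals: 9 + 11 + 13 = 33.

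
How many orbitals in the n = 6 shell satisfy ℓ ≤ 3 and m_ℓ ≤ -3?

1

The n = 6 shell has ℓ = 0 through 5; check each.
Orbitals with ℓ ≤ 3 and m_ℓ ≤ -3, by ℓ: ℓ=3 → 1.
Total orbitals: 1.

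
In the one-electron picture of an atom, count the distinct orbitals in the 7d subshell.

5

A subshell has 2l+1 orbitals; with l = 2, that's 5.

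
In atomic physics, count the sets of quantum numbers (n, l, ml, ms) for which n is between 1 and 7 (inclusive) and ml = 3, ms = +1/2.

For each n in the range, tally the orbitals obeying ml = 3:
n=4 → 1; n=5 → 2; n=6 → 3; n=7 → 4.
Orbitals: 1 + 2 + 3 + 4 = 10. With ms fixed to +1/2 there is one state per orbital, so 10 states.

10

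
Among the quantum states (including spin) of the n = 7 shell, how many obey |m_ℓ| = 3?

Per ℓ-value: ℓ=3 → 2; ℓ=4 → 2; ℓ=5 → 2; ℓ=6 → 2.
Orbitals: 2 + 2 + 2 + 2 = 8. Each orbital carries two spin states, so 8 × 2 = 16 states.

16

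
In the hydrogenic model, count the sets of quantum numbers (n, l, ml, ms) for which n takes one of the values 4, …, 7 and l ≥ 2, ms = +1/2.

For each n in the range, tally the orbitals obeying l ≥ 2:
n=4 → 12; n=5 → 21; n=6 → 32; n=7 → 45.
Orbitals: 12 + 21 + 32 + 45 = 110. With ms fixed to +1/2 there is one state per orbital, so 110 states.

110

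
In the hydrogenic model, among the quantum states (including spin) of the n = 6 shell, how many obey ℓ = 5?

22

Go through ℓ = 0, …, 5 (the values permitted for n = 6).
Per ℓ-value: ℓ=5 → 11.
Orbitals: 11. Each orbital carries two spin states, so 11 × 2 = 22 states.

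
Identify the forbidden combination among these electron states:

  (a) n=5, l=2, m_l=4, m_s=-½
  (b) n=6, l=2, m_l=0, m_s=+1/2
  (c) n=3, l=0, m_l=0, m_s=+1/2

(a) has |m_l| = 4 > l = 2, violating −l ≤ m_l ≤ l.
The remaining sets (b), (c) satisfy all four rules.

(a)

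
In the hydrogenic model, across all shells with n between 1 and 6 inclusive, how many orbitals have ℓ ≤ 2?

For each n in the range, tally the orbitals obeying ℓ ≤ 2:
n=1 → 1; n=2 → 4; n=3 → 9; n=4 → 9; n=5 → 9; n=6 → 9.
Total orbitals: 1 + 4 + 9 + 9 + 9 + 9 = 41.

41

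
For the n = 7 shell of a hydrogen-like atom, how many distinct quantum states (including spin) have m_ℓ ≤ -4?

12

For n = 7, ℓ ranges over 0 … 6.
Contributions: ℓ=4 → 1; ℓ=5 → 2; ℓ=6 → 3.
Orbitals: 1 + 2 + 3 = 6. Each orbital carries two spin states, so 6 × 2 = 12 states.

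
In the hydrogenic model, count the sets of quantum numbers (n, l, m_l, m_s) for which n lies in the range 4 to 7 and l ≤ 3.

128

Work shell by shell — for each n, count the (l, m_l) pairs that satisfy l ≤ 3:
n=4 → 16; n=5 → 16; n=6 → 16; n=7 → 16.
Orbitals: 16 + 16 + 16 + 16 = 64. Including both spin states (m_s = ±1/2) gives 2 × 64 = 128 states.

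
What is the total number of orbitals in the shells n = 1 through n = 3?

14

Shell n has n² orbitals: 1²=1 + 2²=4 + 3²=9 = 14 orbitals.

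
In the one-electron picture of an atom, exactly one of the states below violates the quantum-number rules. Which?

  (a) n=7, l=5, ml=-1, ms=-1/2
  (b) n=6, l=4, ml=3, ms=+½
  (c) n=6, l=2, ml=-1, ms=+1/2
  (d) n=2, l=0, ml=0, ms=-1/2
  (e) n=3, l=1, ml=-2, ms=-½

(e)

(e) has |ml| = 2 > l = 1, violating −l ≤ ml ≤ l.
The remaining sets (a), (b), (c), (d) satisfy all four rules.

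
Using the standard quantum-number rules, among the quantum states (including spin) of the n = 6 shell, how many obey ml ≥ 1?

30

The n = 6 shell has l = 0 through 5; check each.
Orbitals with ml ≥ 1, by l: l=1 → 1; l=2 → 2; l=3 → 3; l=4 → 4; l=5 → 5.
Orbitals: 1 + 2 + 3 + 4 + 5 = 15. Each orbital carries two spin states, so 15 × 2 = 30 states.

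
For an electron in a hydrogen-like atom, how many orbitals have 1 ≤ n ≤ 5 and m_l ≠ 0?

Per-shell orbital counts meeting the constraint:
n=2 → 2; n=3 → 6; n=4 → 12; n=5 → 20.
Total orbitals: 2 + 6 + 12 + 20 = 40.

40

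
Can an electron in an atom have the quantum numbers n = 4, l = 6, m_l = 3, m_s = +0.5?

The orbital quantum number must satisfy 0 ≤ l ≤ n−1. With n = 4 the allowed l values are 0, 1, 2, 3, so l = 6 is out of range.

Not allowed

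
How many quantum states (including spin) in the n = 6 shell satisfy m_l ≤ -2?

20

Go through l = 0, …, 5 (the values permitted for n = 6).
Orbitals with m_l ≤ -2, by l: l=2 → 1; l=3 → 2; l=4 → 3; l=5 → 4.
Orbitals: 1 + 2 + 3 + 4 = 10. Each orbital carries two spin states, so 10 × 2 = 20 states.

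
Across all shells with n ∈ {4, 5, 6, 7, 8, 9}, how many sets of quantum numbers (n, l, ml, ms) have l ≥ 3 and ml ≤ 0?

238

Treat each shell separately and count matching orbitals:
n=4 → 4; n=5 → 9; n=6 → 15; n=7 → 22; n=8 → 30; n=9 → 39.
Orbitals: 4 + 9 + 15 + 22 + 30 + 39 = 119. Including both spin states (ms = ±1/2) gives 2 × 119 = 238 states.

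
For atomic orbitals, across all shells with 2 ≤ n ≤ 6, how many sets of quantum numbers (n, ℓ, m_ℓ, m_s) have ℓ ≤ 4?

Per-shell orbital counts meeting the constraint:
n=2 → 4; n=3 → 9; n=4 → 16; n=5 → 25; n=6 → 25.
Orbitals: 4 + 9 + 16 + 25 + 25 = 79. Including both spin states (m_s = ±1/2) gives 2 × 79 = 158 states.

158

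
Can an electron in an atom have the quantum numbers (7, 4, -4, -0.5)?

n = 7 is a positive integer. l = 4 satisfies 0 ≤ l ≤ n−1 = 6. ml = -4 lies in the range −l … +l (here −4 … 4). ms = -1/2 is one of ±1/2.
All four constraints are satisfied.

Yes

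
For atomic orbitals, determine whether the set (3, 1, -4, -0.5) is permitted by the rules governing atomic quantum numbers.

No

The magnetic quantum number must satisfy −ℓ ≤ m_ℓ ≤ ℓ. With ℓ = 1, m_ℓ can only be -1, 0, 1, so m_ℓ = -4 is forbidden.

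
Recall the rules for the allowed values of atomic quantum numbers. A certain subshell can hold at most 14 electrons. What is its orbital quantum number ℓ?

ℓ = 3

2(2ℓ+1) = 14 ⇒ 2ℓ+1 = 7 ⇒ ℓ = 3.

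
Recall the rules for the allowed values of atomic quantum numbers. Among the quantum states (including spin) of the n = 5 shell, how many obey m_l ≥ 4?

2

With n = 5 the allowed l are 0, 1, …, 4.
The (l, m_l) pairs meeting m_l ≥ 4 give: l=4 → 1.
Orbitals: 1. Each orbital carries two spin states, so 1 × 2 = 2 states.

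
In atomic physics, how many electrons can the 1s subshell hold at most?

2

A subshell with l = 0 has 2l+1 = 1 orbital, each holding 2 electrons (spin ±1/2), so 1 × 2 = 2.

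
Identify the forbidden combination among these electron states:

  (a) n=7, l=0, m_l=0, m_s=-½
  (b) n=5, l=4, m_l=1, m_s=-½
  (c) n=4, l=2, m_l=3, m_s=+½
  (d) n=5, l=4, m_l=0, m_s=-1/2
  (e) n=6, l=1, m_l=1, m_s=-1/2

(c) has |m_l| = 3 > l = 2, violating −l ≤ m_l ≤ l.
The remaining sets (a), (b), (d), (e) satisfy all four rules.

(c)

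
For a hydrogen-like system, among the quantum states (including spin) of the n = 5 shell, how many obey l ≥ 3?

32

Go through l = 0, …, 4 (the values permitted for n = 5).
The (l, ml) pairs meeting l ≥ 3 give: l=3 → 7; l=4 → 9.
Orbitals: 7 + 9 = 16. Each orbital carries two spin states, so 16 × 2 = 32 states.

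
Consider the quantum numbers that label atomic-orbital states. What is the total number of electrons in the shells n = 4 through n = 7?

252

Shell n has n² orbitals: 4²=16 + 5²=25 + 6²=36 + 7²=49 = 126 orbitals.
Two spin states per orbital: 2 × 126 = 252 electrons.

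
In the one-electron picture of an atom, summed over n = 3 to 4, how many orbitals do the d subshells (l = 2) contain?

10

A d subshell (l = 2) exists for every n ≥ 3, so shells n = 3, 4 each contribute one — 2 subshells.
Since each d subshell has 2·2+1 = 5 orbitals, the total is 2 × 5 = 10.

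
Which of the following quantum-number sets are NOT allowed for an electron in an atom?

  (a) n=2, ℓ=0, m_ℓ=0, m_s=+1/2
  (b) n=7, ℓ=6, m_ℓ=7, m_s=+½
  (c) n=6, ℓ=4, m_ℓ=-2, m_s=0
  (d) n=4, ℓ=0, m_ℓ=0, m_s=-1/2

(b) has |m_ℓ| = 7 > ℓ = 6, violating −ℓ ≤ m_ℓ ≤ ℓ.
(c) has m_s = 0, but an electron's spin must be ±1/2.
The remaining sets (a), (d) satisfy all four rules.

(b) and (c)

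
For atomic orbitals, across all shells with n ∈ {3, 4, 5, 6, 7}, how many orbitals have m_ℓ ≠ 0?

110

Work shell by shell — for each n, count the (ℓ, m_ℓ) pairs that satisfy m_ℓ ≠ 0:
n=3 → 6; n=4 → 12; n=5 → 20; n=6 → 30; n=7 → 42.
Total orbitals: 6 + 12 + 20 + 30 + 42 = 110.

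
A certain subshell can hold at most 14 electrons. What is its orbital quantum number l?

l = 3

2(2l+1) = 14 ⇒ 2l+1 = 7 ⇒ l = 3.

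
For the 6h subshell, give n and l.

The leading integer gives n = 6; the letter 'h' means l = 5.

n = 6, l = 5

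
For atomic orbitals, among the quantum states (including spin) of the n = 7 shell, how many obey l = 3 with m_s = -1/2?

7

For n = 7, l ranges over 0 … 6.
The (l, m_l) pairs meeting l = 3 give: l=3 → 7.
Orbitals: 7. With m_s fixed to a single value there is one state per orbital, giving 7 states.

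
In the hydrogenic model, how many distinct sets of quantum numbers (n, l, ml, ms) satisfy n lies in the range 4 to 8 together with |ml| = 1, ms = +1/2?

Count contributing orbitals for each principal shell:
n=4 → 6; n=5 → 8; n=6 → 10; n=7 → 12; n=8 → 14.
Orbitals: 6 + 8 + 10 + 12 + 14 = 50. With ms fixed to +1/2 there is one state per orbital, so 50 states.

50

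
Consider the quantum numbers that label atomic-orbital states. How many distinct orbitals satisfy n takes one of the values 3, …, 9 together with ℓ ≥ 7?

47

For each n in the range, tally the orbitals obeying ℓ ≥ 7:
n=8 → 15; n=9 → 32.
Total orbitals: 15 + 32 = 47.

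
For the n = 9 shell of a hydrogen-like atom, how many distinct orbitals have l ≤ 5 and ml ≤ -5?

Per l-value: l=5 → 1.
Total orbitals: 1.

1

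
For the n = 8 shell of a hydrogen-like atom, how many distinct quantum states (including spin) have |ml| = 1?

The n = 8 shell has l = 0 through 7; check each.
The (l, ml) pairs meeting |ml| = 1 give: l=1 → 2; l=2 → 2; l=3 → 2; l=4 → 2; l=5 → 2; l=6 → 2; l=7 → 2.
Orbitals: 2 + 2 + 2 + 2 + 2 + 2 + 2 = 14. Each orbital carries two spin states, so 14 × 2 = 28 states.

28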